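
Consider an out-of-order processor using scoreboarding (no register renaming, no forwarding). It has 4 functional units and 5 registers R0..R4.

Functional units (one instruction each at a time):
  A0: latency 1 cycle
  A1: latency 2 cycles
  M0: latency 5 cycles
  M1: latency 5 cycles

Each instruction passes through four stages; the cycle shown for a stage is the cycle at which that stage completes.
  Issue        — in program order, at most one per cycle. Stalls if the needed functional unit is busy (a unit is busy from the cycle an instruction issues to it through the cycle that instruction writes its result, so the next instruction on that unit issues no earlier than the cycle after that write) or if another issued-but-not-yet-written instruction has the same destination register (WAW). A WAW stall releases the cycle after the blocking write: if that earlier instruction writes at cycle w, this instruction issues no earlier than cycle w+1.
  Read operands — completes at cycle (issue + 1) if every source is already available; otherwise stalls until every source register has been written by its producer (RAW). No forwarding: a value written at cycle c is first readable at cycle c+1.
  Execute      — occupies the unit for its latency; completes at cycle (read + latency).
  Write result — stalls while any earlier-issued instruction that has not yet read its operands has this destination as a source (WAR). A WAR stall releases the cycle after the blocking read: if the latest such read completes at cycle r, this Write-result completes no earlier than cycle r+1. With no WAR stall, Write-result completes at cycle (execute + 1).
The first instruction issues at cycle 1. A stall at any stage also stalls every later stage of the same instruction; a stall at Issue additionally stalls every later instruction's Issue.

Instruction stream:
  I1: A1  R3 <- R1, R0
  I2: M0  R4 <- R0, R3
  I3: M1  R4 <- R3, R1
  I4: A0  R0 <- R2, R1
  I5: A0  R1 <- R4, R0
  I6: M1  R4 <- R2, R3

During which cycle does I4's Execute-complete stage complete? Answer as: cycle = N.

cycle = 16

[I1] 1/2/4/5
[I2] 2/6/11/12  (RAW R3: wait I1 write@5)
[I3] 13/14/19/20  (WAW R4: wait I2 write@12)
[I4] 14/15/16/17
[I5] 18/21/22/23  (struct: A0 busy until I4 writes@17; RAW R4: wait I3 write@20)
[I6] 21/22/27/28  (struct: M1 busy until I3 writes@20)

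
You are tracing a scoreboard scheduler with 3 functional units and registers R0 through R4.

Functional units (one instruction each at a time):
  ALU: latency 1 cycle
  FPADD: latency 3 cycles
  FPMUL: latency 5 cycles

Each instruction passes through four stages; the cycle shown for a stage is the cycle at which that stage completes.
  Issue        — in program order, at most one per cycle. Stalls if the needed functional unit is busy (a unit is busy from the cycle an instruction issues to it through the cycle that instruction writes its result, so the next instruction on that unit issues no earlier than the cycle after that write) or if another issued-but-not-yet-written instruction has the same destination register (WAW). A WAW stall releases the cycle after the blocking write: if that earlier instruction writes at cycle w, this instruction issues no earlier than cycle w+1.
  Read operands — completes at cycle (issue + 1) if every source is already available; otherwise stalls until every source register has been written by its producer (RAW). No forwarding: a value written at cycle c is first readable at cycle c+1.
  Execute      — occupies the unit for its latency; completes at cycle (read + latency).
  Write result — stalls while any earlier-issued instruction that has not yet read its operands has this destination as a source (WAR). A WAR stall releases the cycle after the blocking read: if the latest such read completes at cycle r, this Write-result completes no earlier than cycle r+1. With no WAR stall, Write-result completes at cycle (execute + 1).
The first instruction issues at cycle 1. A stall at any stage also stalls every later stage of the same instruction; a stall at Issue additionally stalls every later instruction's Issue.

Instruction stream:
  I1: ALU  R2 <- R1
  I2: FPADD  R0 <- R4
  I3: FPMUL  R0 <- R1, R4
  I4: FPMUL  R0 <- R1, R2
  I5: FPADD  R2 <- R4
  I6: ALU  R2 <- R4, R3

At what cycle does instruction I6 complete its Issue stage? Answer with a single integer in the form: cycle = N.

cycle = 23

  I1 | 1 | 2 | 3 | 4
  I2 | 2 | 3 | 6 | 7
  I3 | 8 | 9 | 14 | 15   WAW R0: wait I2 write@7
  I4 | 16 | 17 | 22 | 23   struct: FPMUL busy until I3 writes@15
  I5 | 17 | 18 | 21 | 22
  I6 | 23 | 24 | 25 | 26   WAW R2: wait I5 write@22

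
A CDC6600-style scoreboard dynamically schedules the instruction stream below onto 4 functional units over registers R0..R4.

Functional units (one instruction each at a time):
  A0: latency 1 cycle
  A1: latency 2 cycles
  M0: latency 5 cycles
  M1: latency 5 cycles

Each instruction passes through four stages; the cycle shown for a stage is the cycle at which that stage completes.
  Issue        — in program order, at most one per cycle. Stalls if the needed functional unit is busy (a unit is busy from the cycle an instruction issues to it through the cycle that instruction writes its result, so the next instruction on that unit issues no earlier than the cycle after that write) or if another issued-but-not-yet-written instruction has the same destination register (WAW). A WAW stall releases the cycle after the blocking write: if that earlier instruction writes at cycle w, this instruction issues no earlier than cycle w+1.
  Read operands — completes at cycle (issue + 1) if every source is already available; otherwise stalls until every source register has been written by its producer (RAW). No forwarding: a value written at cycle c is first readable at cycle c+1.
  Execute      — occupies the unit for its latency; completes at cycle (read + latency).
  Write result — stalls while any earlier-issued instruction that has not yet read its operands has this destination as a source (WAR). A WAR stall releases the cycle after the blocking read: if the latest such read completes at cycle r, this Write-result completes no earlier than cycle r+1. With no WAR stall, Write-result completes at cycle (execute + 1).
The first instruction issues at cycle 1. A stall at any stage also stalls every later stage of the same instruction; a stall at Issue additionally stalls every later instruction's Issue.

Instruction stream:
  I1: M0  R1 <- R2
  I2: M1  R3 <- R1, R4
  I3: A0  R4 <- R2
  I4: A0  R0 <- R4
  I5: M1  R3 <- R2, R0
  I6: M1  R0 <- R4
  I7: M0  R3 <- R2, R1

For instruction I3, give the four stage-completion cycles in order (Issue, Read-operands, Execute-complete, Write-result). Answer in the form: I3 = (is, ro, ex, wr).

I3 = (3, 4, 5, 10)

I1: IS=1 RO=2 EX=7 WR=8
I2: IS=2 RO=9 EX=14 WR=15  [RAW R1: wait I1 write@8]
I3: IS=3 RO=4 EX=5 WR=10  [WAR R4: wait I2 read@9]
I4: IS=11 RO=12 EX=13 WR=14  [struct: A0 busy until I3 writes@10]
I5: IS=16 RO=17 EX=22 WR=23  [struct: M1 busy until I2 writes@15]
I6: IS=24 RO=25 EX=30 WR=31  [struct: M1 busy until I5 writes@23]
I7: IS=25 RO=26 EX=31 WR=32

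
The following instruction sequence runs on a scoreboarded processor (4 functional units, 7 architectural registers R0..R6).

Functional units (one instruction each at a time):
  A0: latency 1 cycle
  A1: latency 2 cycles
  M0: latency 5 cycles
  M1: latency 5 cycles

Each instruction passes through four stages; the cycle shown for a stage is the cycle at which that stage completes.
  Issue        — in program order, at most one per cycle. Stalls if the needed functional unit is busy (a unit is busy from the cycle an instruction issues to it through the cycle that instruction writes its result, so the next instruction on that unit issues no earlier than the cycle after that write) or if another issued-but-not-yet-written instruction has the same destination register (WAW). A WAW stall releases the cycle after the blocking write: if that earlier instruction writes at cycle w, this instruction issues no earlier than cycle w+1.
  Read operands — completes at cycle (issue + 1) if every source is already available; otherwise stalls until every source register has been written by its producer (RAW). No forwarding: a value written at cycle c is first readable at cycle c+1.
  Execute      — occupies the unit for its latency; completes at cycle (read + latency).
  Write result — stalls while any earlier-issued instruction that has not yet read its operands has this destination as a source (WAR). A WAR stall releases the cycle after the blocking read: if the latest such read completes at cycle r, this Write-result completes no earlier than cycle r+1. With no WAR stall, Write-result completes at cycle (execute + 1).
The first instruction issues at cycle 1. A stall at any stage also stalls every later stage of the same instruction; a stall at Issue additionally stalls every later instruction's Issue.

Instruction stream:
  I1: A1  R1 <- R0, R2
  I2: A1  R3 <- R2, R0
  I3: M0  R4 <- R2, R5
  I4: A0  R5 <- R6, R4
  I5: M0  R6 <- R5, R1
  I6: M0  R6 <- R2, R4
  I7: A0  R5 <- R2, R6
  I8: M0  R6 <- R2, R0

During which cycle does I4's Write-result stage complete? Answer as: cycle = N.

cycle = 17

[1] issue I1 (A1)
[2] I1 read-ops
[4] I1 finished on A1
[5] I1→R1
[6] issue I2 (A1)
[7] I2 read-ops, issue I3 (M0)
[8] I3 read-ops, issue I4 (A0)
[9] I2 finished on A1
[10] I2→R3
[13] I3 finished on M0
[14] I3→R4
[15] I4 read-ops, issue I5 (M0)
[16] I4 finished on A0
[17] I4→R5
[18] I5 read-ops
[23] I5 finished on M0
[24] I5→R6
[25] issue I6 (M0)
[26] I6 read-ops, issue I7 (A0)
[31] I6 finished on M0
[32] I6→R6
[33] I7 read-ops, issue I8 (M0)
[34] I7 finished on A0, I8 read-ops
[35] I7→R5
[39] I8 finished on M0
[40] I8→R6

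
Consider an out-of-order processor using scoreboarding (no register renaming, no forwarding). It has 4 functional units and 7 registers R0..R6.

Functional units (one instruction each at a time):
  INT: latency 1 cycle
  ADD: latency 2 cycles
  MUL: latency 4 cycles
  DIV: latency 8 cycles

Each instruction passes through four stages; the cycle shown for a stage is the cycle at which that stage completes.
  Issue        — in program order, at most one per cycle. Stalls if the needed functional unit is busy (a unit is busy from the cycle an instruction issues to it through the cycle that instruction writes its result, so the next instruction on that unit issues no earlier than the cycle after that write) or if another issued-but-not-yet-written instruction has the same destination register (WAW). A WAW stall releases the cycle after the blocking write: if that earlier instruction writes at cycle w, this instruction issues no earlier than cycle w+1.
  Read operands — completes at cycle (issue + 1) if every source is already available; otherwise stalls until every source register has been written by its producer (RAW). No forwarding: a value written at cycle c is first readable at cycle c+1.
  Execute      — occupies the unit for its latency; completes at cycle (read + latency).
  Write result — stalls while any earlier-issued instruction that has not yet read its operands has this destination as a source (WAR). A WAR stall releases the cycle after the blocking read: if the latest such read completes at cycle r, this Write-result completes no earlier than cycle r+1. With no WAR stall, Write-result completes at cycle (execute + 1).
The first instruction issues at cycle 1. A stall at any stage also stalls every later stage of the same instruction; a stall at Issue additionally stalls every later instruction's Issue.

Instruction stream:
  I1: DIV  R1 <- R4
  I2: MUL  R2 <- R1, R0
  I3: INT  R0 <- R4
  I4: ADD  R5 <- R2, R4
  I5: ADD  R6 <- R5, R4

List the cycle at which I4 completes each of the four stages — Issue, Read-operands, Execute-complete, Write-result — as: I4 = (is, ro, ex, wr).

[I1] 1/2/10/11
[I2] 2/12/16/17  (RAW R1: wait I1 write@11)
[I3] 3/4/5/13  (WAR R0: wait I2 read@12)
[I4] 4/18/20/21  (RAW R2: wait I2 write@17)
[I5] 22/23/25/26  (struct: ADD busy until I4 writes@21)

I4 = (4, 18, 20, 21)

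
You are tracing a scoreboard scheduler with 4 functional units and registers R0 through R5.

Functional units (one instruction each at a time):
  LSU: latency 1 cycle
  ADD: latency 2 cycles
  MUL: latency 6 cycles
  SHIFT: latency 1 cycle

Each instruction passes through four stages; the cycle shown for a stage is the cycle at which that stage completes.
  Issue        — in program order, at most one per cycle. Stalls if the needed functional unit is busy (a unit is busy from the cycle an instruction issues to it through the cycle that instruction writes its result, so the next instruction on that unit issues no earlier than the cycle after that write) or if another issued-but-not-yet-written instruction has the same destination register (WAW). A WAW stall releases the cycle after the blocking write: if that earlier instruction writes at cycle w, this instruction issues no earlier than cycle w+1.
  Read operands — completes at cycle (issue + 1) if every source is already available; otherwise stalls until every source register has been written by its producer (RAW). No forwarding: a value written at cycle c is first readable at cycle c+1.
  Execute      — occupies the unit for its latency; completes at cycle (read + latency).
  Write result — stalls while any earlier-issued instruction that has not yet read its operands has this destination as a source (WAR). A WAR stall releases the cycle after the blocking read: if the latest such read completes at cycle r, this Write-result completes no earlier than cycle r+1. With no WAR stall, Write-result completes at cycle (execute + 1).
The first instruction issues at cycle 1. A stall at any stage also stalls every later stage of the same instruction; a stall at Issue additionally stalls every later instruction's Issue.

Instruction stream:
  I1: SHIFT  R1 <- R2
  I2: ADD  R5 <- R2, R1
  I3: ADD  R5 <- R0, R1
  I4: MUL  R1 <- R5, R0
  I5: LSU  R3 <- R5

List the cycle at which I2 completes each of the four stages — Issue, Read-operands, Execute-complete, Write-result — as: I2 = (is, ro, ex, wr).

t=1  I1→SHIFT
t=2  I1 RO · I2→ADD
t=3  I1 EX
t=4  I1 WR R1
t=5  I2 RO
t=7  I2 EX
t=8  I2 WR R5
t=9  I3→ADD
t=10  I3 RO · I4→MUL
t=11  I5→LSU
t=12  I3 EX
t=13  I3 WR R5
t=14  I4 RO · I5 RO
t=15  I5 EX
t=16  I5 WR R3
t=20  I4 EX
t=21  I4 WR R1

I2 = (2, 5, 7, 8)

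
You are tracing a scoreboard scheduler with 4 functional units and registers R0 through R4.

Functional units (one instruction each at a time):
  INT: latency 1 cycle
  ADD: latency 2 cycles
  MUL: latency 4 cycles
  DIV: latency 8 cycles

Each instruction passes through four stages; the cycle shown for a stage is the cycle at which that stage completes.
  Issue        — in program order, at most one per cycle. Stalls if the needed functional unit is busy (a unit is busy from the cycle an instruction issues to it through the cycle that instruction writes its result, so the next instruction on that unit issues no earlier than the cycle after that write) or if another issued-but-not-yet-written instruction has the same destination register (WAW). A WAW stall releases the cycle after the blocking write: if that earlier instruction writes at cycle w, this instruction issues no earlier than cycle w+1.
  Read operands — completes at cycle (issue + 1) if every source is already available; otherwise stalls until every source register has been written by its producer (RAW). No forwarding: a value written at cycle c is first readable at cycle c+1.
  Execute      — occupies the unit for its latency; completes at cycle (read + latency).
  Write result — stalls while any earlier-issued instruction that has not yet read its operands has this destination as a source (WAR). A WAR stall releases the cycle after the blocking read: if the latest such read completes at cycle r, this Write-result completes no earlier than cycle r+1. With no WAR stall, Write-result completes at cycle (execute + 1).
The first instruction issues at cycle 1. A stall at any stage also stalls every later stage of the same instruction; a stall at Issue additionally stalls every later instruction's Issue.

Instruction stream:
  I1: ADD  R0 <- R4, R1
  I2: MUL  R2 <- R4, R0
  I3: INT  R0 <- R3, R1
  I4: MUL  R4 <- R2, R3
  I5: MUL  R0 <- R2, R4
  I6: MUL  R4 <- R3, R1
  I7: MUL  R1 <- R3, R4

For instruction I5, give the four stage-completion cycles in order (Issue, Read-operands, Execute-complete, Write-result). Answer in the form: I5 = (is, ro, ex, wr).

I5 = (19, 20, 24, 25)

t=1  issue I1 (ADD)
t=2  I1 read-ops | issue I2 (MUL)
t=4  I1 finished on ADD
t=5  I1→R0
t=6  I2 read-ops | issue I3 (INT)
t=7  I3 read-ops
t=8  I3 finished on INT
t=9  I3→R0
t=10  I2 finished on MUL
t=11  I2→R2
t=12  issue I4 (MUL)
t=13  I4 read-ops
t=17  I4 finished on MUL
t=18  I4→R4
t=19  issue I5 (MUL)
t=20  I5 read-ops
t=24  I5 finished on MUL
t=25  I5→R0
t=26  issue I6 (MUL)
t=27  I6 read-ops
t=31  I6 finished on MUL
t=32  I6→R4
t=33  issue I7 (MUL)
t=34  I7 read-ops
t=38  I7 finished on MUL
t=39  I7→R1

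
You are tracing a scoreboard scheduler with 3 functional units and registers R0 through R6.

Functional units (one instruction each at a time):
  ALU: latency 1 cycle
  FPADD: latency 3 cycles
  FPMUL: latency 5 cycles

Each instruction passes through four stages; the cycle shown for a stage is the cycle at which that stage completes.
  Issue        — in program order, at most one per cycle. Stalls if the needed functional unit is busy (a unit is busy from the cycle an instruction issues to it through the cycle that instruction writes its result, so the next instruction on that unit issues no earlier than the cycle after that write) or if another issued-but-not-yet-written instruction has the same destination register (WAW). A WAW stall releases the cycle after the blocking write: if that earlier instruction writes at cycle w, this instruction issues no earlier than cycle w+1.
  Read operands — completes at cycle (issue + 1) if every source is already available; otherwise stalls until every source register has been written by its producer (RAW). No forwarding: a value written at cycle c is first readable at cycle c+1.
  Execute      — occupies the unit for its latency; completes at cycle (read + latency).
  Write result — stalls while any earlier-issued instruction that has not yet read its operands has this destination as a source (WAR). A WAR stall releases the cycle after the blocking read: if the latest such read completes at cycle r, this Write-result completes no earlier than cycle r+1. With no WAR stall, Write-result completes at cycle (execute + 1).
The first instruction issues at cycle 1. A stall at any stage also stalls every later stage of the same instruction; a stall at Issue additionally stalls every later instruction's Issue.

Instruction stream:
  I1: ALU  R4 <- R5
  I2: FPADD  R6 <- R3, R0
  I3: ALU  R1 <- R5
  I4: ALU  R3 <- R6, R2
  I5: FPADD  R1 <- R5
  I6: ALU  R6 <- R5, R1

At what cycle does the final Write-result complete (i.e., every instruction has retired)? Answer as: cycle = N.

1) issue 1, read 2, done 3, write 4
2) issue 2, read 3, done 6, write 7
3) issue 5, read 6, done 7, write 8  <struct: ALU busy until I1 writes@4>
4) issue 9, read 10, done 11, write 12  <struct: ALU busy until I3 writes@8>
5) issue 10, read 11, done 14, write 15
6) issue 13, read 16, done 17, write 18  <struct: ALU busy until I4 writes@12 / RAW R1: wait I5 write@15>

cycle = 18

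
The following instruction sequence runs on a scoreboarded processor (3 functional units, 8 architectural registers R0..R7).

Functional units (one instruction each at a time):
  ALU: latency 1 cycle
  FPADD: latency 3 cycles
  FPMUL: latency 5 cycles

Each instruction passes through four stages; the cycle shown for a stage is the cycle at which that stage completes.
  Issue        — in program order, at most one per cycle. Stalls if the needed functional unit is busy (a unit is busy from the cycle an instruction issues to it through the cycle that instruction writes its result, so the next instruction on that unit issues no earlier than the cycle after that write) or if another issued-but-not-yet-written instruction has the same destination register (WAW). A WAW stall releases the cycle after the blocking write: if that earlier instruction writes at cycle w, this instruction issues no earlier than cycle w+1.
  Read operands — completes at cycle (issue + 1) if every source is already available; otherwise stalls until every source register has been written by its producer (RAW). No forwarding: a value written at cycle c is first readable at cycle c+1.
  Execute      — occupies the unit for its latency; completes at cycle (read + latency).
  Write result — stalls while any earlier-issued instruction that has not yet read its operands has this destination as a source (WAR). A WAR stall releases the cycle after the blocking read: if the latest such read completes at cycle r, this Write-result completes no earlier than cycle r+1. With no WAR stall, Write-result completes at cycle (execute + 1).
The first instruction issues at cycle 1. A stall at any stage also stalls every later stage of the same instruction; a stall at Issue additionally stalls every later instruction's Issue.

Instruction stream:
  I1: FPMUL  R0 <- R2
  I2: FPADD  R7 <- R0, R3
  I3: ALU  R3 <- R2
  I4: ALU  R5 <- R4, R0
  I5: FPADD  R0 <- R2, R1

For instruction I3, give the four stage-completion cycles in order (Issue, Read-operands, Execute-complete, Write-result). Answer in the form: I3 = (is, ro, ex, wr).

cycle 1: I1 issues→FPMUL
cycle 2: I1 reads; I2 issues→FPADD
cycle 3: I3 issues→ALU
cycle 4: I3 reads
cycle 5: I3 exec-done
cycle 7: I1 exec-done
cycle 8: I1 writes R0
cycle 9: I2 reads
cycle 10: I3 writes R3
cycle 11: I4 issues→ALU
cycle 12: I2 exec-done; I4 reads
cycle 13: I2 writes R7; I4 exec-done
cycle 14: I4 writes R5; I5 issues→FPADD
cycle 15: I5 reads
cycle 18: I5 exec-done
cycle 19: I5 writes R0

I3 = (3, 4, 5, 10)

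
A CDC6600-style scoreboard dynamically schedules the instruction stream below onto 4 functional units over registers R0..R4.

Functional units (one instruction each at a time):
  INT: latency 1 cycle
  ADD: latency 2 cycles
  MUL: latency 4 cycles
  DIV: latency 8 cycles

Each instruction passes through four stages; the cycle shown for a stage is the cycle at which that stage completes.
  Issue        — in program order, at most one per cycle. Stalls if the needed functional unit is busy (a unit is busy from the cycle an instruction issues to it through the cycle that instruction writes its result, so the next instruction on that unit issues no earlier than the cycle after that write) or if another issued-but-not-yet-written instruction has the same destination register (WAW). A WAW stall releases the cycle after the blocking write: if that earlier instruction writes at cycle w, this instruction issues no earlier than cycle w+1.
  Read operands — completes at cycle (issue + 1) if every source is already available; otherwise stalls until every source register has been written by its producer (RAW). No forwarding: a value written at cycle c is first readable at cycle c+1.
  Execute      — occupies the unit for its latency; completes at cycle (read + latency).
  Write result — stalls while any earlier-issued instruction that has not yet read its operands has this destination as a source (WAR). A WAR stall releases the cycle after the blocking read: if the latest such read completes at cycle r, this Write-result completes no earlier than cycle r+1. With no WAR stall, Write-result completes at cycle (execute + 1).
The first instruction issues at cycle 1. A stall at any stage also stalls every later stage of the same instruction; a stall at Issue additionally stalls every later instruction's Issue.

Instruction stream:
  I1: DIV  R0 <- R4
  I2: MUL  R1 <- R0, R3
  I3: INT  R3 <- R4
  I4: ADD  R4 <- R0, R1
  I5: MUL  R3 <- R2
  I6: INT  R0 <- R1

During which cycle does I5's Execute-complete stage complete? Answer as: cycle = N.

[1] I1→DIV
[2] I1 RO · I2→MUL
[3] I3→INT
[4] I3 RO · I4→ADD
[5] I3 EX
[10] I1 EX
[11] I1 WR R0
[12] I2 RO
[13] I3 WR R3
[16] I2 EX
[17] I2 WR R1
[18] I4 RO · I5→MUL
[19] I5 RO · I6→INT
[20] I4 EX · I6 RO
[21] I4 WR R4 · I6 EX
[22] I6 WR R0
[23] I5 EX
[24] I5 WR R3

cycle = 23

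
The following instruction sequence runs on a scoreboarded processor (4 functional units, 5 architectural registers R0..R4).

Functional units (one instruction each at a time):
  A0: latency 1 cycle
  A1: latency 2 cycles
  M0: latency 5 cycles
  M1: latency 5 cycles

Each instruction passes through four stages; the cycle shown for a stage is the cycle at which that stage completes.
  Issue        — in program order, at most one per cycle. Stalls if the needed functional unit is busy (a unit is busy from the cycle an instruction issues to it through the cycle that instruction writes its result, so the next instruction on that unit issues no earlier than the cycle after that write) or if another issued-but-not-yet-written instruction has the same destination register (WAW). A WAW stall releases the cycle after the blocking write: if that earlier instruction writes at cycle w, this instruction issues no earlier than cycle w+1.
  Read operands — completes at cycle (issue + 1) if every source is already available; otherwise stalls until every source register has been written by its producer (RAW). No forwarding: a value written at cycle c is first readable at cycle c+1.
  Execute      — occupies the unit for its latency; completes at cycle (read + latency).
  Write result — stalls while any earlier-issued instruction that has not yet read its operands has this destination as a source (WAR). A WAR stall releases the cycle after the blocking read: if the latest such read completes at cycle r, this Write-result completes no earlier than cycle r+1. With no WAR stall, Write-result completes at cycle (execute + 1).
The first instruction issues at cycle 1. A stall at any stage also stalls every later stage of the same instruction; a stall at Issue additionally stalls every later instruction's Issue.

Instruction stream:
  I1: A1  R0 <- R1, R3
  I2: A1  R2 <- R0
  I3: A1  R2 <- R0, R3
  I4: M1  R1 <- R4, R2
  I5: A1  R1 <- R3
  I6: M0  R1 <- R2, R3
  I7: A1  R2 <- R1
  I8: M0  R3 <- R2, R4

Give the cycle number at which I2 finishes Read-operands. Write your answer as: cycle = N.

cycle = 7

  I1 | 1 | 2 | 4 | 5
  I2 | 6 | 7 | 9 | 10   struct: A1 busy until I1 writes@5
  I3 | 11 | 12 | 14 | 15   struct: A1 busy until I2 writes@10
  I4 | 12 | 16 | 21 | 22   RAW R2: wait I3 write@15
  I5 | 23 | 24 | 26 | 27   WAW R1: wait I4 write@22
  I6 | 28 | 29 | 34 | 35   WAW R1: wait I5 write@27
  I7 | 29 | 36 | 38 | 39   RAW R1: wait I6 write@35
  I8 | 36 | 40 | 45 | 46   struct: M0 busy until I6 writes@35 · RAW R2: wait I7 write@39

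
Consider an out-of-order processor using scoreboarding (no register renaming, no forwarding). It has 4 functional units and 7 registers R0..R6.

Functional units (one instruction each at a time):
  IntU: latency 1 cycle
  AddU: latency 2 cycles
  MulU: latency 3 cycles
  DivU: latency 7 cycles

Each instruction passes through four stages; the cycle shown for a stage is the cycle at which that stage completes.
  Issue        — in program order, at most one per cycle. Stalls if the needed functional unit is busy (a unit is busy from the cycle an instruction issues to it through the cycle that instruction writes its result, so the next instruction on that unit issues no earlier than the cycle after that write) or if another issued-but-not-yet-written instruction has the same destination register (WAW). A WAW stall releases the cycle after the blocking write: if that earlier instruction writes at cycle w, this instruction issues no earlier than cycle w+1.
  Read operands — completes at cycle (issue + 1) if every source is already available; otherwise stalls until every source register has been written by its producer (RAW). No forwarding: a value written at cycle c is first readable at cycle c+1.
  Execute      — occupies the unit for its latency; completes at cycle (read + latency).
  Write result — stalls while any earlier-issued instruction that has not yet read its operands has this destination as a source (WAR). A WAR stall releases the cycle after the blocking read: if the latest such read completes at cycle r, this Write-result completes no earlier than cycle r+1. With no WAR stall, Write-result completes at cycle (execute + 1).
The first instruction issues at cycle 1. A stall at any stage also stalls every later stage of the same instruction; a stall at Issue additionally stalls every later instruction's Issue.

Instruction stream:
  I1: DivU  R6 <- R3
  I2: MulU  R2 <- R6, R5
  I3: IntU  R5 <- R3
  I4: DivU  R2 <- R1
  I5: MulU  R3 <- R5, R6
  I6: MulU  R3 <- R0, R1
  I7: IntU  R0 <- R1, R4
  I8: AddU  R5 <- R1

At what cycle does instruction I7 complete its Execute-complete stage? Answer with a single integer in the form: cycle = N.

cycle = 26

1) issue 1, read 2, done 9, write 10
2) issue 2, read 11, done 14, write 15  <RAW R6: wait I1 write@10>
3) issue 3, read 4, done 5, write 12  <WAR R5: wait I2 read@11>
4) issue 16, read 17, done 24, write 25  <WAW R2: wait I2 write@15>
5) issue 17, read 18, done 21, write 22
6) issue 23, read 24, done 27, write 28  <struct: MulU busy until I5 writes@22>
7) issue 24, read 25, done 26, write 27
8) issue 25, read 26, done 28, write 29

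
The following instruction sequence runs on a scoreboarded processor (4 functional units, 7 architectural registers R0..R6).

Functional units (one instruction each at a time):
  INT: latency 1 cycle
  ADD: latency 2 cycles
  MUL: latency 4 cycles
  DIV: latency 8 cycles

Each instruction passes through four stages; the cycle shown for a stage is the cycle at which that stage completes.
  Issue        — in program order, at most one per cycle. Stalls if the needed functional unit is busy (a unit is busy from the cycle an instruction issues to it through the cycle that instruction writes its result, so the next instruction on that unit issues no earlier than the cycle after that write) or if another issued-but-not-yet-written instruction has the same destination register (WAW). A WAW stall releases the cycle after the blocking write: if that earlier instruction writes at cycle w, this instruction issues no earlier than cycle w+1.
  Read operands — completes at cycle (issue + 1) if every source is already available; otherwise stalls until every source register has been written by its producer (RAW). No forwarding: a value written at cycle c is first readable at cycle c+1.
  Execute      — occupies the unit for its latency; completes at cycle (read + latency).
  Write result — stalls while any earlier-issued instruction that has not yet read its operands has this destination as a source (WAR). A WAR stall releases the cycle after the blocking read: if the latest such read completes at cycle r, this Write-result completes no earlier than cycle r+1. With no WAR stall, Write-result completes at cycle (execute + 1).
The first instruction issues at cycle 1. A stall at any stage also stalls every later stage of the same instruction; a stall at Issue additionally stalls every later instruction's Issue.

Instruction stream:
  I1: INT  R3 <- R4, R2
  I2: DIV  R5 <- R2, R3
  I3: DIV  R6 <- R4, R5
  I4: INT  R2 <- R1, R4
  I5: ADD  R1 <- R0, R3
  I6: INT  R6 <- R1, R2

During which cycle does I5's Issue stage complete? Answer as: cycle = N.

1) issue 1, read 2, done 3, write 4
2) issue 2, read 5, done 13, write 14  <RAW R3: wait I1 write@4>
3) issue 15, read 16, done 24, write 25  <struct: DIV busy until I2 writes@14>
4) issue 16, read 17, done 18, write 19
5) issue 17, read 18, done 20, write 21
6) issue 26, read 27, done 28, write 29  <WAW R6: wait I3 write@25>

cycle = 17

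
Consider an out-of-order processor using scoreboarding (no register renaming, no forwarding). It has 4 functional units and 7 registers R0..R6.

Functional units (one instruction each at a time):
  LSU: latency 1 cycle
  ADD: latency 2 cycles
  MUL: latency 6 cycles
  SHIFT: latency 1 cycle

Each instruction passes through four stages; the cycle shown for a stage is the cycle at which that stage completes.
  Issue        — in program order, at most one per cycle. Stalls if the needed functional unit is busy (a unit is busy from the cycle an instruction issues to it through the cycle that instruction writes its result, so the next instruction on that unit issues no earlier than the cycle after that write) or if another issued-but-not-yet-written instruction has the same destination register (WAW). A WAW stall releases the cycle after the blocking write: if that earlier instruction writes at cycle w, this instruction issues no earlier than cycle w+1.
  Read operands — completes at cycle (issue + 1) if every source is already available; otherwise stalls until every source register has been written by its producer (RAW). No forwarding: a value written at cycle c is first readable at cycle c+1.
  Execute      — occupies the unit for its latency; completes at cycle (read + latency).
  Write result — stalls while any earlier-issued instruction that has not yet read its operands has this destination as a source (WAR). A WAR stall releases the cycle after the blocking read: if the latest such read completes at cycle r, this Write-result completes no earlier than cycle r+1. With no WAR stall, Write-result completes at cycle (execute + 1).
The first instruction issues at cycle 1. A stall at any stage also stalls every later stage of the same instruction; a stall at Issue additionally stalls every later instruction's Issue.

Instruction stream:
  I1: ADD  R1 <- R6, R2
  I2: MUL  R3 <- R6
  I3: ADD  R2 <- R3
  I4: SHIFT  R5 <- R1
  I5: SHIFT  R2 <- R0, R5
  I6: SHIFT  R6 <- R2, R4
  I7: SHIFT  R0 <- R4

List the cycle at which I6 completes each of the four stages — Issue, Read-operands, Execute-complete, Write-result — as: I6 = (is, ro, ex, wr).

c1: issue I1 (ADD)
c2: I1 read-ops; issue I2 (MUL)
c3: I2 read-ops
c4: I1 finished on ADD
c5: I1→R1
c6: issue I3 (ADD)
c7: issue I4 (SHIFT)
c8: I4 read-ops
c9: I2 finished on MUL; I4 finished on SHIFT
c10: I2→R3; I4→R5
c11: I3 read-ops
c13: I3 finished on ADD
c14: I3→R2
c15: issue I5 (SHIFT)
c16: I5 read-ops
c17: I5 finished on SHIFT
c18: I5→R2
c19: issue I6 (SHIFT)
c20: I6 read-ops
c21: I6 finished on SHIFT
c22: I6→R6
c23: issue I7 (SHIFT)
c24: I7 read-ops
c25: I7 finished on SHIFT
c26: I7→R0

I6 = (19, 20, 21, 22)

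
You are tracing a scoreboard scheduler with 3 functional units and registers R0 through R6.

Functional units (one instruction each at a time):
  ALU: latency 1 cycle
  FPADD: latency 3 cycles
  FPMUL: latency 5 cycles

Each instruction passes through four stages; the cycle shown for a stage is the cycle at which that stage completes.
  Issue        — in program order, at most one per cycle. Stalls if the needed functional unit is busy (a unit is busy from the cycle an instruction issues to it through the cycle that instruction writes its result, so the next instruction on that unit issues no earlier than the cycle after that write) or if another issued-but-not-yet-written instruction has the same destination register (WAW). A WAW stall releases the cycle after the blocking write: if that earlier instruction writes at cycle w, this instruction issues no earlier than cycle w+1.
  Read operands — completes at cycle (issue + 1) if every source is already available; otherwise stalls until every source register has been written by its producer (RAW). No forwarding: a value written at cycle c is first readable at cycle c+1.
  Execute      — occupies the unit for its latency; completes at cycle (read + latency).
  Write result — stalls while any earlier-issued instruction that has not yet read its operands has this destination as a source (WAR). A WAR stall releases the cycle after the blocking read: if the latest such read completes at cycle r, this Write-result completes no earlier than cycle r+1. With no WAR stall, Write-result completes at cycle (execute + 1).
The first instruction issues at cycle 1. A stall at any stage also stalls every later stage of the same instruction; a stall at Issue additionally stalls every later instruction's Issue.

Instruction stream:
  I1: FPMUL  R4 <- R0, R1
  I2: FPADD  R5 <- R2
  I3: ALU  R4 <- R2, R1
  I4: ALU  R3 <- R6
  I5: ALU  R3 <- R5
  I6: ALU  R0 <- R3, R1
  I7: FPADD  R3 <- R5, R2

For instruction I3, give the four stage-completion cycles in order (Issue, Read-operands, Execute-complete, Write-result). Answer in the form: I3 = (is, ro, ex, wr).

t=1  I1→FPMUL
t=2  I1 RO; I2→FPADD
t=3  I2 RO
t=6  I2 EX
t=7  I1 EX; I2 WR R5
t=8  I1 WR R4
t=9  I3→ALU
t=10  I3 RO
t=11  I3 EX
t=12  I3 WR R4
t=13  I4→ALU
t=14  I4 RO
t=15  I4 EX
t=16  I4 WR R3
t=17  I5→ALU
t=18  I5 RO
t=19  I5 EX
t=20  I5 WR R3
t=21  I6→ALU
t=22  I6 RO; I7→FPADD
t=23  I6 EX; I7 RO
t=24  I6 WR R0
t=26  I7 EX
t=27  I7 WR R3

I3 = (9, 10, 11, 12)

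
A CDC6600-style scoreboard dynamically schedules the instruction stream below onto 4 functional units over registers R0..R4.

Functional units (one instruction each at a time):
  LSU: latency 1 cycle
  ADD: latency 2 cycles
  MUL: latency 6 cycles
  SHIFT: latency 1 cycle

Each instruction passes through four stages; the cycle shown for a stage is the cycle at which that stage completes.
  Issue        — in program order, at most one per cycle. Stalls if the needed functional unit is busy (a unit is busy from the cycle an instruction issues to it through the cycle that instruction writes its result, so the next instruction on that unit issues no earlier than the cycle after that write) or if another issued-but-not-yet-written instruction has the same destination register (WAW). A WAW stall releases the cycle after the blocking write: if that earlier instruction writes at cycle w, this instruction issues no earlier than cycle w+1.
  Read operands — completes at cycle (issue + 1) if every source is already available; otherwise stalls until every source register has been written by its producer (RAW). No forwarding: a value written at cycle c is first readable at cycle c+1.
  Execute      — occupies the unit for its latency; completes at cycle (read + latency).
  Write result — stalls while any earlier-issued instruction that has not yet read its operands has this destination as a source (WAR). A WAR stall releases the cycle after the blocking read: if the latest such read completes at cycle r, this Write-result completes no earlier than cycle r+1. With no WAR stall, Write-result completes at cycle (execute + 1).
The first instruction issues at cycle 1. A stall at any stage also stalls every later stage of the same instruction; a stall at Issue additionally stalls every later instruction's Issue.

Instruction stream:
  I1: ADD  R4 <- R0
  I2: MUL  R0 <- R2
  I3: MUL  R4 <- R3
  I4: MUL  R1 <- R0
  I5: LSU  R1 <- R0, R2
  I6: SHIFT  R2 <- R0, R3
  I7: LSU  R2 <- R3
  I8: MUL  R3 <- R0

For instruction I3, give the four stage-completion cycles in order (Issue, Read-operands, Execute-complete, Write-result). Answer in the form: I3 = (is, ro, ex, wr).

[1] I1→ADD
[2] I1 RO; I2→MUL
[3] I2 RO
[4] I1 EX
[5] I1 WR R4
[9] I2 EX
[10] I2 WR R0
[11] I3→MUL
[12] I3 RO
[18] I3 EX
[19] I3 WR R4
[20] I4→MUL
[21] I4 RO
[27] I4 EX
[28] I4 WR R1
[29] I5→LSU
[30] I5 RO; I6→SHIFT
[31] I5 EX; I6 RO
[32] I5 WR R1; I6 EX
[33] I6 WR R2
[34] I7→LSU
[35] I7 RO; I8→MUL
[36] I7 EX; I8 RO
[37] I7 WR R2
[42] I8 EX
[43] I8 WR R3

I3 = (11, 12, 18, 19)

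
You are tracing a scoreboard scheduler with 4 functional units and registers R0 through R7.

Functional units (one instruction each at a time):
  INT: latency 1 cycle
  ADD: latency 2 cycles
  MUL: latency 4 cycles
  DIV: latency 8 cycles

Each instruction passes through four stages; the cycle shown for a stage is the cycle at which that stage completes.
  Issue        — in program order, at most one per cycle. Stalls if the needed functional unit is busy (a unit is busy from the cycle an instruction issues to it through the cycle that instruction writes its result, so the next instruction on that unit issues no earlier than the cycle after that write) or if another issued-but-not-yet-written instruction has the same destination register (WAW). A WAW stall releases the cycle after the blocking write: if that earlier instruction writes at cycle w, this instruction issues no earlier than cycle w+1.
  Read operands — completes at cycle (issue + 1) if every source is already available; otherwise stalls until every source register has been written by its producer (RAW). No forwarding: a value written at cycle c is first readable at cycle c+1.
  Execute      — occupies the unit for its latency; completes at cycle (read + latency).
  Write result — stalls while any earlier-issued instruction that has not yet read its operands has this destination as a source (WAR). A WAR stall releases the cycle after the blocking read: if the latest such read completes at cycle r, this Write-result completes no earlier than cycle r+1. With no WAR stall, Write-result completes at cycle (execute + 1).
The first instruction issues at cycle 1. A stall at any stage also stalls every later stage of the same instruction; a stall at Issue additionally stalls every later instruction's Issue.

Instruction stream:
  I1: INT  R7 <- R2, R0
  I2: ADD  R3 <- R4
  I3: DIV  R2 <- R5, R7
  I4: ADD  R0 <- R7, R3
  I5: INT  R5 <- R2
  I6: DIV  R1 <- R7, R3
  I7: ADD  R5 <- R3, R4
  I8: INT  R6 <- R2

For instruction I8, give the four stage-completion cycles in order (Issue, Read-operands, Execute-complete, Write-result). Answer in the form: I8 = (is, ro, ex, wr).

I8 = (19, 20, 21, 22)

I1: IS=1 RO=2 EX=3 WR=4
I2: IS=2 RO=3 EX=5 WR=6
I3: IS=3 RO=5 EX=13 WR=14  [RAW R7: wait I1 write@4]
I4: IS=7 RO=8 EX=10 WR=11  [struct: ADD busy until I2 writes@6]
I5: IS=8 RO=15 EX=16 WR=17  [RAW R2: wait I3 write@14]
I6: IS=15 RO=16 EX=24 WR=25  [struct: DIV busy until I3 writes@14]
I7: IS=18 RO=19 EX=21 WR=22  [WAW R5: wait I5 write@17]
I8: IS=19 RO=20 EX=21 WR=22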